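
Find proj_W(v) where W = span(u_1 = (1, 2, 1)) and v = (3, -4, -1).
proj_W(v) = (-1, -2, -1)

Set up U = [u_1 | ... | u_1] ∈ R^(3×1). The projector onto W = col(U) is P = U (U^T U)^(-1) U^T.
Compute U^T U =
  [6],
and U^T v = (-6).
Solve U^T U · c = U^T v for the coefficients: c = (-1). The projection is proj_W(v) = U c.
Check: (v - proj_W(v)) · u_1 = 0  (should be 0).
Result: proj_W(v) = (-1, -2, -1).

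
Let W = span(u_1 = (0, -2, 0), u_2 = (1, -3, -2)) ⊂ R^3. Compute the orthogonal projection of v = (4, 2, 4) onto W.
proj_W(v) = (-4/5, 2, 8/5)

Set up U = [u_1 | ... | u_2] ∈ R^(3×2). The projector onto W = col(U) is P = U (U^T U)^(-1) U^T.
Compute U^T U =
  [4, 6]
  [6, 14],
and U^T v = (-4, -10).
Solve U^T U · c = U^T v for the coefficients: c = (1/5, -4/5). The projection is proj_W(v) = U c.
Check: (v - proj_W(v)) · u_1 = 0  (should be 0).
Check: (v - proj_W(v)) · u_2 = 0  (should be 0).
Result: proj_W(v) = (-4/5, 2, 8/5).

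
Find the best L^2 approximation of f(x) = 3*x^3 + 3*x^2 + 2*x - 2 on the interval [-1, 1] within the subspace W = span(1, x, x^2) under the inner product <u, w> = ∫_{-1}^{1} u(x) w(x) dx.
g(x) = 3*x^2 + 19*x/5 - 2

The best approximation g ∈ W is the orthogonal projection of f onto W. Writing g = a_0 + a_1 x + a_2 x^2, the coefficients solve the normal equations G · a = b where
  G_{ij} = <φ_i, φ_j> and b_i = <f, φ_i>, with φ_0 = 1, φ_1 = x, φ_2 = x^2.
G =
  [2, 0, 2/3]
  [0, 2/3, 0]
  [2/3, 0, 2/5],
b = (-2, 38/15, -2/15).
Solving gives a_0 = -2, a_1 = 19/5, a_2 = 3, so
  g(x) = 3*x^2 + 19*x/5 - 2.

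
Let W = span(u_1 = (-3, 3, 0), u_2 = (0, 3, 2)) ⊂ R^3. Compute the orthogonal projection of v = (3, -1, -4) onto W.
proj_W(v) = (19/17, -49/17, -20/17)

Set up U = [u_1 | ... | u_2] ∈ R^(3×2). The projector onto W = col(U) is P = U (U^T U)^(-1) U^T.
Compute U^T U =
  [18, 9]
  [9, 13],
and U^T v = (-12, -11).
Solve U^T U · c = U^T v for the coefficients: c = (-19/51, -10/17). The projection is proj_W(v) = U c.
Check: (v - proj_W(v)) · u_1 = 0  (should be 0).
Check: (v - proj_W(v)) · u_2 = 0  (should be 0).
Result: proj_W(v) = (19/17, -49/17, -20/17).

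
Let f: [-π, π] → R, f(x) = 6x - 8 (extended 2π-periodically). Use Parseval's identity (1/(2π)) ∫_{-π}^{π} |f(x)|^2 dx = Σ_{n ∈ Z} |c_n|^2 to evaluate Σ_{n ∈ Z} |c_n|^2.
Σ |c_n|^2 = 12π^2 + 64

Expand and integrate term by term over [-π, π]:
  ∫ (6x)^2 dx = 36·(2π^3/3); ∫ 2·6·(-8)·x dx = 0 (odd integrand); ∫ (-8)^2 dx = 64·2π.
So (1/(2π)) ∫_{-π}^{π} (6x - 8)^2 dx = 36π^2/3 + 64 = 12π^2 + 64.
Parseval ⇒ Σ |c_n|^2 = 12π^2 + 64.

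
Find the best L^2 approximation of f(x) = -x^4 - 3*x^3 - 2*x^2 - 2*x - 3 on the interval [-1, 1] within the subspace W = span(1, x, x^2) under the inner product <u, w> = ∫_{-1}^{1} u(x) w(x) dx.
g(x) = -20*x^2/7 - 19*x/5 - 102/35

The best approximation g ∈ W is the orthogonal projection of f onto W. Writing g = a_0 + a_1 x + a_2 x^2, the coefficients solve the normal equations G · a = b where
  G_{ij} = <φ_i, φ_j> and b_i = <f, φ_i>, with φ_0 = 1, φ_1 = x, φ_2 = x^2.
G =
  [2, 0, 2/3]
  [0, 2/3, 0]
  [2/3, 0, 2/5],
b = (-116/15, -38/15, -108/35).
Solving gives a_0 = -102/35, a_1 = -19/5, a_2 = -20/7, so
  g(x) = -20*x^2/7 - 19*x/5 - 102/35.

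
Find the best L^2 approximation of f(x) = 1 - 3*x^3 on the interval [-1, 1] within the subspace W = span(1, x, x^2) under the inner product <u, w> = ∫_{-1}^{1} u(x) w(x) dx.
g(x) = 1 - 9*x/5

The best approximation g ∈ W is the orthogonal projection of f onto W. Writing g = a_0 + a_1 x + a_2 x^2, the coefficients solve the normal equations G · a = b where
  G_{ij} = <φ_i, φ_j> and b_i = <f, φ_i>, with φ_0 = 1, φ_1 = x, φ_2 = x^2.
G =
  [2, 0, 2/3]
  [0, 2/3, 0]
  [2/3, 0, 2/5],
b = (2, -6/5, 2/3).
Solving gives a_0 = 1, a_1 = -9/5, a_2 = 0, so
  g(x) = 1 - 9*x/5.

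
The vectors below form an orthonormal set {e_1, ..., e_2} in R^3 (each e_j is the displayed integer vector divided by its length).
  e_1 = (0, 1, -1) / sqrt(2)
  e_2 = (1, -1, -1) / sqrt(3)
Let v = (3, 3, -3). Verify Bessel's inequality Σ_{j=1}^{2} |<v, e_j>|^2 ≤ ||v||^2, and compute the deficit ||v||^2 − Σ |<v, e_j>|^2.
Σ |<v, e_j>|^2 = 21; ||v||^2 = 27; deficit = 6

Write each e_j = u_j / sqrt(<u_j, u_j>) where u_j is the displayed integer vector. Then <v, e_j> = <v, u_j> / sqrt(<u_j, u_j>), so |<v, e_j>|^2 = <v, u_j>^2 / <u_j, u_j>.
Coefficients: <v, e_1> = 6/sqrt(2), <v, e_2> = 3/sqrt(3).
Square and sum: Σ |<v, e_j>|^2 = 21.
Compute ||v||^2 = v·v = 27.
Deficit = 27 − 21 = 6 ≥ 0, confirming Bessel's inequality. (The deficit equals ||v − Σ <v,e_j> e_j||^2, the squared distance from v to span{e_j}.)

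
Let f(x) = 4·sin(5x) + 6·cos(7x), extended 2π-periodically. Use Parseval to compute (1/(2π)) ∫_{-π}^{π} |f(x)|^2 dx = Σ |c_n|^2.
Σ |c_n|^2 = 26

Expand |f|^2 and use orthogonality of {sin(nx), cos(mx)} on [-π, π]:
  ∫_{-π}^{π} sin(nx)^2 dx = π, ∫ cos(mx)^2 dx = π, and cross terms integrate to 0.
So ∫_{-π}^{π} f(x)^2 dx = 4^2 · π + 6^2 · π = (16 + 36)π.
Divide by 2π: (16 + 36)/2 = 26.
By Parseval, this equals Σ |c_n|^2.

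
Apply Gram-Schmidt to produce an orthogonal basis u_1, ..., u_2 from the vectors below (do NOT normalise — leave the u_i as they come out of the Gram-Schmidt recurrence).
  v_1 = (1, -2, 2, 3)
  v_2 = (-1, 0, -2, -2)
Orthogonal basis:
  u_1 = (1, -2, 2, 3)
  u_2 = (-7/18, -11/9, -7/9, -1/6)

Apply the Gram-Schmidt recurrence
  u_1 = v_1
  u_i = v_i − Σ_{j<i} ((v_i · u_j) / (u_j · u_j)) · u_j.

Step by step this gives:
  u_1 = (1, -2, 2, 3)
  u_2 = (-7/18, -11/9, -7/9, -1/6)

Orthogonality check:
  u_2 · u_1 = 0 (should be 0)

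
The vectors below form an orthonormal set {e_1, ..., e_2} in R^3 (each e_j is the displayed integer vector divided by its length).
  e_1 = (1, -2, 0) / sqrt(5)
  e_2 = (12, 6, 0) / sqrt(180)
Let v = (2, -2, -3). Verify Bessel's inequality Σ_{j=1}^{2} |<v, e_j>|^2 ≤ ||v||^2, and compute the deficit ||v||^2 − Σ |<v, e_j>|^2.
Σ |<v, e_j>|^2 = 8; ||v||^2 = 17; deficit = 9

Write each e_j = u_j / sqrt(<u_j, u_j>) where u_j is the displayed integer vector. Then <v, e_j> = <v, u_j> / sqrt(<u_j, u_j>), so |<v, e_j>|^2 = <v, u_j>^2 / <u_j, u_j>.
Coefficients: <v, e_1> = 6/sqrt(5), <v, e_2> = 12/sqrt(180).
Square and sum: Σ |<v, e_j>|^2 = 8.
Compute ||v||^2 = v·v = 17.
Deficit = 17 − 8 = 9 ≥ 0, confirming Bessel's inequality. (The deficit equals ||v − Σ <v,e_j> e_j||^2, the squared distance from v to span{e_j}.)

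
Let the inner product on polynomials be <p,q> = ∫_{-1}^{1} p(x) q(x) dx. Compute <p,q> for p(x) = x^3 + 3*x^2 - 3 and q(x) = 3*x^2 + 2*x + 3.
<p,q> = -68/5

Expand the product: p(x)·q(x) = 3*x^5 + 11*x^4 + 9*x^3 - 6*x - 9.
∫_{-1}^{1} of each monomial x^k gives [2/(k+1) if k even, 0 if k odd]. Integrating term-by-term (or equivalently evaluating the antiderivative F(x) = x^6/2 + 11*x^5/5 + 9*x^4/4 - 3*x^2 - 9*x at the endpoints):
  F(1) − F(−1) = -141/20 − (131/20) = -68/5.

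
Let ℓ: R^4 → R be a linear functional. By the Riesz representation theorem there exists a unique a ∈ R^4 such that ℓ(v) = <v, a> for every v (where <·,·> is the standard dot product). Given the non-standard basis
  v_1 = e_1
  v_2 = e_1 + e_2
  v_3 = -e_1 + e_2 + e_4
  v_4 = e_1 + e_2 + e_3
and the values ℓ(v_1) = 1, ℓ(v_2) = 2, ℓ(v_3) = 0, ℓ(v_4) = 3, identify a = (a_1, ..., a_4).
a = (1, 1, 1, 0)

Write a = (a_1, ..., a_4) in the standard basis. For each basis vector v_i, ℓ(v_i) = <v_i, a> is a linear equation in the a_j's. Collect the n equations into a matrix system V a = ℓ, where row i of V is v_i (expressed in the standard basis). Since V is invertible (lower-triangular with 1s on the diagonal, up to permutation), solve by back-substitution:
  V =
[[1, 0, 0, 0],
 [1, 1, 0, 0],
 [-1, 1, 0, 1],
 [1, 1, 1, 0]]
  V a = (1, 2, 0, 3)
Solving gives a = (1, 1, 1, 0).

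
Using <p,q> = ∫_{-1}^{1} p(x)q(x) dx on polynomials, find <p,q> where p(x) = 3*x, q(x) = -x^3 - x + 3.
<p,q> = -16/5

Expand the product: p(x)·q(x) = -3*x^4 - 3*x^2 + 9*x.
∫_{-1}^{1} of each monomial x^k gives [2/(k+1) if k even, 0 if k odd]. Integrating term-by-term (or equivalently evaluating the antiderivative F(x) = -3*x^5/5 - x^3 + 9*x^2/2 at the endpoints):
  F(1) − F(−1) = 29/10 − (61/10) = -16/5.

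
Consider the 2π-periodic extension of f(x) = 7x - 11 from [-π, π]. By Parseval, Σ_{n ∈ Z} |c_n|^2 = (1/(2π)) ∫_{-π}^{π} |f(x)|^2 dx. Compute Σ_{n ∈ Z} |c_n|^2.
Σ |c_n|^2 = 49π^2/3 + 121

Expand and integrate term by term over [-π, π]:
  ∫ (7x)^2 dx = 49·(2π^3/3); ∫ 2·7·(-11)·x dx = 0 (odd integrand); ∫ (-11)^2 dx = 121·2π.
So (1/(2π)) ∫_{-π}^{π} (7x - 11)^2 dx = 49π^2/3 + 121 = 49π^2/3 + 121.
Parseval ⇒ Σ |c_n|^2 = 49π^2/3 + 121.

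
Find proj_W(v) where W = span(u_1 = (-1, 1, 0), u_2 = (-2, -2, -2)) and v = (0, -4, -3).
proj_W(v) = (-1/3, -13/3, -7/3)

Set up U = [u_1 | ... | u_2] ∈ R^(3×2). The projector onto W = col(U) is P = U (U^T U)^(-1) U^T.
Compute U^T U =
  [2, 0]
  [0, 12],
and U^T v = (-4, 14).
Solve U^T U · c = U^T v for the coefficients: c = (-2, 7/6). The projection is proj_W(v) = U c.
Check: (v - proj_W(v)) · u_1 = 0  (should be 0).
Check: (v - proj_W(v)) · u_2 = 0  (should be 0).
Result: proj_W(v) = (-1/3, -13/3, -7/3).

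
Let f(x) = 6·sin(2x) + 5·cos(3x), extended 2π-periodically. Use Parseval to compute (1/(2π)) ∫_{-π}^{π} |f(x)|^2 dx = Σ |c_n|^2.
Σ |c_n|^2 = 61/2

Expand |f|^2 and use orthogonality of {sin(nx), cos(mx)} on [-π, π]:
  ∫_{-π}^{π} sin(nx)^2 dx = π, ∫ cos(mx)^2 dx = π, and cross terms integrate to 0.
So ∫_{-π}^{π} f(x)^2 dx = 6^2 · π + 5^2 · π = (36 + 25)π.
Divide by 2π: (36 + 25)/2 = 61/2.
By Parseval, this equals Σ |c_n|^2.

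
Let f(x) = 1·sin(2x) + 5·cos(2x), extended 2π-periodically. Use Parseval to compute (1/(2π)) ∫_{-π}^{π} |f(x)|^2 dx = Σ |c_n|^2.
Σ |c_n|^2 = 13

Expand |f|^2 and use orthogonality of {sin(nx), cos(mx)} on [-π, π]:
  ∫_{-π}^{π} sin(nx)^2 dx = π, ∫ cos(mx)^2 dx = π, and cross terms integrate to 0.
So ∫_{-π}^{π} f(x)^2 dx = 1^2 · π + 5^2 · π = (1 + 25)π.
Divide by 2π: (1 + 25)/2 = 13.
By Parseval, this equals Σ |c_n|^2.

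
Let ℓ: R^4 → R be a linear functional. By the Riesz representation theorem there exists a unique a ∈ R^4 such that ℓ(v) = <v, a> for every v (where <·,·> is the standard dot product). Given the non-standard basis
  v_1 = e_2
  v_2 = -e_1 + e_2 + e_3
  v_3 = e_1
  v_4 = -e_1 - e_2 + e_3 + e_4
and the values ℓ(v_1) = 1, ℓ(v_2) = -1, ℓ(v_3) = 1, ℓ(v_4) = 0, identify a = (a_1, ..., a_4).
a = (1, 1, -1, 3)

Write a = (a_1, ..., a_4) in the standard basis. For each basis vector v_i, ℓ(v_i) = <v_i, a> is a linear equation in the a_j's. Collect the n equations into a matrix system V a = ℓ, where row i of V is v_i (expressed in the standard basis). Since V is invertible (lower-triangular with 1s on the diagonal, up to permutation), solve by back-substitution:
  V =
[[0, 1, 0, 0],
 [-1, 1, 1, 0],
 [1, 0, 0, 0],
 [-1, -1, 1, 1]]
  V a = (1, -1, 1, 0)
Solving gives a = (1, 1, -1, 3).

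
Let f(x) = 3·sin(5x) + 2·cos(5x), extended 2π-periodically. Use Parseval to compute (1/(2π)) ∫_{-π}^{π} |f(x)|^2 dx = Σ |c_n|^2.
Σ |c_n|^2 = 13/2

Expand |f|^2 and use orthogonality of {sin(nx), cos(mx)} on [-π, π]:
  ∫_{-π}^{π} sin(nx)^2 dx = π, ∫ cos(mx)^2 dx = π, and cross terms integrate to 0.
So ∫_{-π}^{π} f(x)^2 dx = 3^2 · π + 2^2 · π = (9 + 4)π.
Divide by 2π: (9 + 4)/2 = 13/2.
By Parseval, this equals Σ |c_n|^2.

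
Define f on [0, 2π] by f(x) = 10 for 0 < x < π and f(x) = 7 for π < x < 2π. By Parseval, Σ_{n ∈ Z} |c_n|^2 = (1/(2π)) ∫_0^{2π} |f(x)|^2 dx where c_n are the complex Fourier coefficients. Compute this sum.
Σ |c_n|^2 = 149/2

Parseval equates the L^2 energy of f (normalised by 1/(2π)) with the ℓ^2 sum of its Fourier coefficients: (1/(2π)) ∫_0^{2π} |f|^2 = Σ |c_n|^2.
Compute the left side: (1/(2π)) [∫_0^π 10^2 dx + ∫_π^{2π} 7^2 dx] = (1/(2π)) · (100π + 49π) = (100 + 49)/2 = 149/2.
So Σ_{n ∈ Z} |c_n|^2 = 149/2.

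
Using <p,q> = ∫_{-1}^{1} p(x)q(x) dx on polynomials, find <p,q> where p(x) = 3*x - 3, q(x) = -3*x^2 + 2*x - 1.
<p,q> = 16

Expand the product: p(x)·q(x) = -9*x^3 + 15*x^2 - 9*x + 3.
∫_{-1}^{1} of each monomial x^k gives [2/(k+1) if k even, 0 if k odd]. Integrating term-by-term (or equivalently evaluating the antiderivative F(x) = -9*x^4/4 + 5*x^3 - 9*x^2/2 + 3*x at the endpoints):
  F(1) − F(−1) = 5/4 − (-59/4) = 16.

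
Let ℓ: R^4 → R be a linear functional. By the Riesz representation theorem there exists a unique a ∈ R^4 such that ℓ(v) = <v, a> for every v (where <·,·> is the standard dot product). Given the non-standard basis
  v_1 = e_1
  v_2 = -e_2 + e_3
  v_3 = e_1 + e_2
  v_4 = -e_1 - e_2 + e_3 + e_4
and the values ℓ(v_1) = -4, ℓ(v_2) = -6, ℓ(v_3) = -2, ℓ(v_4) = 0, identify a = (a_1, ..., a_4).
a = (-4, 2, -4, 2)

Write a = (a_1, ..., a_4) in the standard basis. For each basis vector v_i, ℓ(v_i) = <v_i, a> is a linear equation in the a_j's. Collect the n equations into a matrix system V a = ℓ, where row i of V is v_i (expressed in the standard basis). Since V is invertible (lower-triangular with 1s on the diagonal, up to permutation), solve by back-substitution:
  V =
[[1, 0, 0, 0],
 [0, -1, 1, 0],
 [1, 1, 0, 0],
 [-1, -1, 1, 1]]
  V a = (-4, -6, -2, 0)
Solving gives a = (-4, 2, -4, 2).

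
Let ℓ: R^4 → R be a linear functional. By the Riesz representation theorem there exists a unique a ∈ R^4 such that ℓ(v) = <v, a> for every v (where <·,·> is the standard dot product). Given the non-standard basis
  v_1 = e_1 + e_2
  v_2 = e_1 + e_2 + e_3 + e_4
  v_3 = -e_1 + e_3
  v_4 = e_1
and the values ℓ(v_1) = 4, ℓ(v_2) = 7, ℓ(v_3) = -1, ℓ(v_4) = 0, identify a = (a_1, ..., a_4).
a = (0, 4, -1, 4)

Write a = (a_1, ..., a_4) in the standard basis. For each basis vector v_i, ℓ(v_i) = <v_i, a> is a linear equation in the a_j's. Collect the n equations into a matrix system V a = ℓ, where row i of V is v_i (expressed in the standard basis). Since V is invertible (lower-triangular with 1s on the diagonal, up to permutation), solve by back-substitution:
  V =
[[1, 1, 0, 0],
 [1, 1, 1, 1],
 [-1, 0, 1, 0],
 [1, 0, 0, 0]]
  V a = (4, 7, -1, 0)
Solving gives a = (0, 4, -1, 4).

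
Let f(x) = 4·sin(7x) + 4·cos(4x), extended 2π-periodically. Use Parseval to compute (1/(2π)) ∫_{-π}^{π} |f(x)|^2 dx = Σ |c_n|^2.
Σ |c_n|^2 = 16

Expand |f|^2 and use orthogonality of {sin(nx), cos(mx)} on [-π, π]:
  ∫_{-π}^{π} sin(nx)^2 dx = π, ∫ cos(mx)^2 dx = π, and cross terms integrate to 0.
So ∫_{-π}^{π} f(x)^2 dx = 4^2 · π + 4^2 · π = (16 + 16)π.
Divide by 2π: (16 + 16)/2 = 16.
By Parseval, this equals Σ |c_n|^2.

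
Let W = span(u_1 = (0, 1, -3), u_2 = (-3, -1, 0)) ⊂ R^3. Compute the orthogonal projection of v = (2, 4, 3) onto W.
proj_W(v) = (35/11, 5/11, 20/11)

Set up U = [u_1 | ... | u_2] ∈ R^(3×2). The projector onto W = col(U) is P = U (U^T U)^(-1) U^T.
Compute U^T U =
  [10, -1]
  [-1, 10],
and U^T v = (-5, -10).
Solve U^T U · c = U^T v for the coefficients: c = (-20/33, -35/33). The projection is proj_W(v) = U c.
Check: (v - proj_W(v)) · u_1 = 0  (should be 0).
Check: (v - proj_W(v)) · u_2 = 0  (should be 0).
Result: proj_W(v) = (35/11, 5/11, 20/11).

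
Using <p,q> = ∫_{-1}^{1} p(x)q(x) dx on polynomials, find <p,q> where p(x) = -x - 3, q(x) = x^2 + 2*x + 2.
<p,q> = -46/3

Expand the product: p(x)·q(x) = -x^3 - 5*x^2 - 8*x - 6.
∫_{-1}^{1} of each monomial x^k gives [2/(k+1) if k even, 0 if k odd]. Integrating term-by-term (or equivalently evaluating the antiderivative F(x) = -x^4/4 - 5*x^3/3 - 4*x^2 - 6*x at the endpoints):
  F(1) − F(−1) = -143/12 − (41/12) = -46/3.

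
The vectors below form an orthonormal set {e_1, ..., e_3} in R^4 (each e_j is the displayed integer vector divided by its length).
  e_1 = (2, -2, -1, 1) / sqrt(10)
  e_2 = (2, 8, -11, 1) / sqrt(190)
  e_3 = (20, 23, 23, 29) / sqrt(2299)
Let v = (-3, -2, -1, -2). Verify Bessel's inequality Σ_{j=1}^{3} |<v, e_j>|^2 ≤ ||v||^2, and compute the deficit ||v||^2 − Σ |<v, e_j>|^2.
Σ |<v, e_j>|^2 = 17; ||v||^2 = 18; deficit = 1

Write each e_j = u_j / sqrt(<u_j, u_j>) where u_j is the displayed integer vector. Then <v, e_j> = <v, u_j> / sqrt(<u_j, u_j>), so |<v, e_j>|^2 = <v, u_j>^2 / <u_j, u_j>.
Coefficients: <v, e_1> = -3/sqrt(10), <v, e_2> = -13/sqrt(190), <v, e_3> = -187/sqrt(2299).
Square and sum: Σ |<v, e_j>|^2 = 17.
Compute ||v||^2 = v·v = 18.
Deficit = 18 − 17 = 1 ≥ 0, confirming Bessel's inequality. (The deficit equals ||v − Σ <v,e_j> e_j||^2, the squared distance from v to span{e_j}.)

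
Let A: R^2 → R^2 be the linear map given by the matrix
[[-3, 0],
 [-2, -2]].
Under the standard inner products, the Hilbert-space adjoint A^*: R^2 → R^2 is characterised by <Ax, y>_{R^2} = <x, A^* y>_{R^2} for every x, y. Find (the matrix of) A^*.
A^* = A^T =
[[-3, -2],
 [0, -2]]

For real matrices with standard dot products, the defining identity <Ax, y> = <x, A^* y> gives (Ax)^T y = x^T (A^*) y, i.e. x^T A^T y = x^T (A^*) y. Since this holds for all x, y, we must have A^* = A^T. Therefore
A^* =
[[-3, -2],
 [0, -2]].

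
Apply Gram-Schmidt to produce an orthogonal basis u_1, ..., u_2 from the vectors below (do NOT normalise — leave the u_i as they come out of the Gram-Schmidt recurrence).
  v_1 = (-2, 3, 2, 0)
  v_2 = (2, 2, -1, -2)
Orthogonal basis:
  u_1 = (-2, 3, 2, 0)
  u_2 = (2, 2, -1, -2)

Apply the Gram-Schmidt recurrence
  u_1 = v_1
  u_i = v_i − Σ_{j<i} ((v_i · u_j) / (u_j · u_j)) · u_j.

Step by step this gives:
  u_1 = (-2, 3, 2, 0)
  u_2 = (2, 2, -1, -2)

Orthogonality check:
  u_2 · u_1 = 0 (should be 0)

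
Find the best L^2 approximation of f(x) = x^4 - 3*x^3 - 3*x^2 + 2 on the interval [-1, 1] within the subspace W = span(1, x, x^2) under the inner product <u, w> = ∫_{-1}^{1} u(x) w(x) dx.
g(x) = -15*x^2/7 - 9*x/5 + 67/35

The best approximation g ∈ W is the orthogonal projection of f onto W. Writing g = a_0 + a_1 x + a_2 x^2, the coefficients solve the normal equations G · a = b where
  G_{ij} = <φ_i, φ_j> and b_i = <f, φ_i>, with φ_0 = 1, φ_1 = x, φ_2 = x^2.
G =
  [2, 0, 2/3]
  [0, 2/3, 0]
  [2/3, 0, 2/5],
b = (12/5, -6/5, 44/105).
Solving gives a_0 = 67/35, a_1 = -9/5, a_2 = -15/7, so
  g(x) = -15*x^2/7 - 9*x/5 + 67/35.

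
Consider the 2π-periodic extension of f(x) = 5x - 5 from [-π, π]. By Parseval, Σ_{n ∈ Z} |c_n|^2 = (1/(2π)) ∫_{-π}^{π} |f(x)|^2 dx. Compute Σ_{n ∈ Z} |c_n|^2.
Σ |c_n|^2 = 25π^2/3 + 25

Expand and integrate term by term over [-π, π]:
  ∫ (5x)^2 dx = 25·(2π^3/3); ∫ 2·5·(-5)·x dx = 0 (odd integrand); ∫ (-5)^2 dx = 25·2π.
So (1/(2π)) ∫_{-π}^{π} (5x - 5)^2 dx = 25π^2/3 + 25 = 25π^2/3 + 25.
Parseval ⇒ Σ |c_n|^2 = 25π^2/3 + 25.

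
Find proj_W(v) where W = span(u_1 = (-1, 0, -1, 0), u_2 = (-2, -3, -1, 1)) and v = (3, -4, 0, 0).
proj_W(v) = (1, -3, 2, 1)

Set up U = [u_1 | ... | u_2] ∈ R^(4×2). The projector onto W = col(U) is P = U (U^T U)^(-1) U^T.
Compute U^T U =
  [2, 3]
  [3, 15],
and U^T v = (-3, 6).
Solve U^T U · c = U^T v for the coefficients: c = (-3, 1). The projection is proj_W(v) = U c.
Check: (v - proj_W(v)) · u_1 = 0  (should be 0).
Check: (v - proj_W(v)) · u_2 = 0  (should be 0).
Result: proj_W(v) = (1, -3, 2, 1).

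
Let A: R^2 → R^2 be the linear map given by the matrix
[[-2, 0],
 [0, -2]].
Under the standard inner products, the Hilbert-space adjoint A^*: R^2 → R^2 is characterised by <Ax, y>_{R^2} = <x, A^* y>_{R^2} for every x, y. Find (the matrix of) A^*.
A^* = A^T =
[[-2, 0],
 [0, -2]]

For real matrices with standard dot products, the defining identity <Ax, y> = <x, A^* y> gives (Ax)^T y = x^T (A^*) y, i.e. x^T A^T y = x^T (A^*) y. Since this holds for all x, y, we must have A^* = A^T. Therefore
A^* =
[[-2, 0],
 [0, -2]].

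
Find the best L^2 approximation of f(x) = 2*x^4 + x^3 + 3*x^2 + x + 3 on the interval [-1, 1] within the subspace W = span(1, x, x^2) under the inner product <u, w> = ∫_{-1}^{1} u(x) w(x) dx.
g(x) = 33*x^2/7 + 8*x/5 + 99/35

The best approximation g ∈ W is the orthogonal projection of f onto W. Writing g = a_0 + a_1 x + a_2 x^2, the coefficients solve the normal equations G · a = b where
  G_{ij} = <φ_i, φ_j> and b_i = <f, φ_i>, with φ_0 = 1, φ_1 = x, φ_2 = x^2.
G =
  [2, 0, 2/3]
  [0, 2/3, 0]
  [2/3, 0, 2/5],
b = (44/5, 16/15, 132/35).
Solving gives a_0 = 99/35, a_1 = 8/5, a_2 = 33/7, so
  g(x) = 33*x^2/7 + 8*x/5 + 99/35.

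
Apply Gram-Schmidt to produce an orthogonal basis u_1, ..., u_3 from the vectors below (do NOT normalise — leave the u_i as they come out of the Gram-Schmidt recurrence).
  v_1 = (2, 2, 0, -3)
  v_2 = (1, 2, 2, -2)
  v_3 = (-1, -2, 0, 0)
Orthogonal basis:
  u_1 = (2, 2, 0, -3)
  u_2 = (-7/17, 10/17, 2, 2/17)
  u_3 = (-4/11, -92/77, 26/77, -80/77)

Apply the Gram-Schmidt recurrence
  u_1 = v_1
  u_i = v_i − Σ_{j<i} ((v_i · u_j) / (u_j · u_j)) · u_j.

Step by step this gives:
  u_1 = (2, 2, 0, -3)
  u_2 = (-7/17, 10/17, 2, 2/17)
  u_3 = (-4/11, -92/77, 26/77, -80/77)

Orthogonality check:
  u_2 · u_1 = 0 (should be 0)
  u_3 · u_1 = 0 (should be 0)
  u_3 · u_2 = 0 (should be 0)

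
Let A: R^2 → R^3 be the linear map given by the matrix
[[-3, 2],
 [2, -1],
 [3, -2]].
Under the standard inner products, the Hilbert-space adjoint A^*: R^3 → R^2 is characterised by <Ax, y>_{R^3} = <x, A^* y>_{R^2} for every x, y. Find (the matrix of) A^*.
A^* = A^T =
[[-3, 2, 3],
 [2, -1, -2]]

For real matrices with standard dot products, the defining identity <Ax, y> = <x, A^* y> gives (Ax)^T y = x^T (A^*) y, i.e. x^T A^T y = x^T (A^*) y. Since this holds for all x, y, we must have A^* = A^T. Therefore
A^* =
[[-3, 2, 3],
 [2, -1, -2]].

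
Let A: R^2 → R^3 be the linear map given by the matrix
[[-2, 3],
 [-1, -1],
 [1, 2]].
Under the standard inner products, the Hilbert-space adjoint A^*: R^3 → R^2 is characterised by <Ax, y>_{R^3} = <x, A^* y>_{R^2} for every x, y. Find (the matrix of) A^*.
A^* = A^T =
[[-2, -1, 1],
 [3, -1, 2]]

For real matrices with standard dot products, the defining identity <Ax, y> = <x, A^* y> gives (Ax)^T y = x^T (A^*) y, i.e. x^T A^T y = x^T (A^*) y. Since this holds for all x, y, we must have A^* = A^T. Therefore
A^* =
[[-2, -1, 1],
 [3, -1, 2]].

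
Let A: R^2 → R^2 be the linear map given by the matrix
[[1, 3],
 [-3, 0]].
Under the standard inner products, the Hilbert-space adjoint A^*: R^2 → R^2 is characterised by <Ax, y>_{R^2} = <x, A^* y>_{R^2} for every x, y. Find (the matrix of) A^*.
A^* = A^T =
[[1, -3],
 [3, 0]]

For real matrices with standard dot products, the defining identity <Ax, y> = <x, A^* y> gives (Ax)^T y = x^T (A^*) y, i.e. x^T A^T y = x^T (A^*) y. Since this holds for all x, y, we must have A^* = A^T. Therefore
A^* =
[[1, -3],
 [3, 0]].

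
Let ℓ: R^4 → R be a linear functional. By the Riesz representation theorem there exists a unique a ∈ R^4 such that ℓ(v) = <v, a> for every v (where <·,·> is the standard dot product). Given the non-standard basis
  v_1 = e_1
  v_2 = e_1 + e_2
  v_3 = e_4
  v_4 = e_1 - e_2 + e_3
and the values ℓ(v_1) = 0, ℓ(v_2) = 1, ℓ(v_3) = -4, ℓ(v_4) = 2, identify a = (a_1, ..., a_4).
a = (0, 1, 3, -4)

Write a = (a_1, ..., a_4) in the standard basis. For each basis vector v_i, ℓ(v_i) = <v_i, a> is a linear equation in the a_j's. Collect the n equations into a matrix system V a = ℓ, where row i of V is v_i (expressed in the standard basis). Since V is invertible (lower-triangular with 1s on the diagonal, up to permutation), solve by back-substitution:
  V =
[[1, 0, 0, 0],
 [1, 1, 0, 0],
 [0, 0, 0, 1],
 [1, -1, 1, 0]]
  V a = (0, 1, -4, 2)
Solving gives a = (0, 1, 3, -4).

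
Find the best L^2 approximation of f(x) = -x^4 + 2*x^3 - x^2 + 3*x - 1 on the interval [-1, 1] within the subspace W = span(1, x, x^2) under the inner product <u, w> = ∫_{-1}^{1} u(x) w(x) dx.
g(x) = -13*x^2/7 + 21*x/5 - 32/35

The best approximation g ∈ W is the orthogonal projection of f onto W. Writing g = a_0 + a_1 x + a_2 x^2, the coefficients solve the normal equations G · a = b where
  G_{ij} = <φ_i, φ_j> and b_i = <f, φ_i>, with φ_0 = 1, φ_1 = x, φ_2 = x^2.
G =
  [2, 0, 2/3]
  [0, 2/3, 0]
  [2/3, 0, 2/5],
b = (-46/15, 14/5, -142/105).
Solving gives a_0 = -32/35, a_1 = 21/5, a_2 = -13/7, so
  g(x) = -13*x^2/7 + 21*x/5 - 32/35.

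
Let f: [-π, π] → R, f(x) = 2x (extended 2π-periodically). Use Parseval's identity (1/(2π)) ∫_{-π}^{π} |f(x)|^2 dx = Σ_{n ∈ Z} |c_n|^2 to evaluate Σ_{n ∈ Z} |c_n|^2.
Σ |c_n|^2 = 4π^2/3

Expand and integrate term by term over [-π, π]:
  ∫ (2x)^2 dx = 4·(2π^3/3); ∫ 2·2·(0)·x dx = 0 (odd integrand); ∫ 0^2 dx = 0·2π.
So (1/(2π)) ∫_{-π}^{π} (2x)^2 dx = 4π^2/3 + 0 = 4π^2/3.
Parseval ⇒ Σ |c_n|^2 = 4π^2/3.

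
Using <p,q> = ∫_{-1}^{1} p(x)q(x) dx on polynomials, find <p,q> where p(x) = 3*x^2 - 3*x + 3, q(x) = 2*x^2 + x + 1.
<p,q> = 62/5

Expand the product: p(x)·q(x) = 6*x^4 - 3*x^3 + 6*x^2 + 3.
∫_{-1}^{1} of each monomial x^k gives [2/(k+1) if k even, 0 if k odd]. Integrating term-by-term (or equivalently evaluating the antiderivative F(x) = 6*x^5/5 - 3*x^4/4 + 2*x^3 + 3*x at the endpoints):
  F(1) − F(−1) = 109/20 − (-139/20) = 62/5.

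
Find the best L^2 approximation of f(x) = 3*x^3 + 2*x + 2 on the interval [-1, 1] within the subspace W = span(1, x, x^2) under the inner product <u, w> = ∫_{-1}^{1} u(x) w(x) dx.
g(x) = 19*x/5 + 2

The best approximation g ∈ W is the orthogonal projection of f onto W. Writing g = a_0 + a_1 x + a_2 x^2, the coefficients solve the normal equations G · a = b where
  G_{ij} = <φ_i, φ_j> and b_i = <f, φ_i>, with φ_0 = 1, φ_1 = x, φ_2 = x^2.
G =
  [2, 0, 2/3]
  [0, 2/3, 0]
  [2/3, 0, 2/5],
b = (4, 38/15, 4/3).
Solving gives a_0 = 2, a_1 = 19/5, a_2 = 0, so
  g(x) = 19*x/5 + 2.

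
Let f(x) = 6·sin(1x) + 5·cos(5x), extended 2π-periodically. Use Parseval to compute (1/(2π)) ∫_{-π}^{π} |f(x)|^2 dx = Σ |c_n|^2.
Σ |c_n|^2 = 61/2

Expand |f|^2 and use orthogonality of {sin(nx), cos(mx)} on [-π, π]:
  ∫_{-π}^{π} sin(nx)^2 dx = π, ∫ cos(mx)^2 dx = π, and cross terms integrate to 0.
So ∫_{-π}^{π} f(x)^2 dx = 6^2 · π + 5^2 · π = (36 + 25)π.
Divide by 2π: (36 + 25)/2 = 61/2.
By Parseval, this equals Σ |c_n|^2.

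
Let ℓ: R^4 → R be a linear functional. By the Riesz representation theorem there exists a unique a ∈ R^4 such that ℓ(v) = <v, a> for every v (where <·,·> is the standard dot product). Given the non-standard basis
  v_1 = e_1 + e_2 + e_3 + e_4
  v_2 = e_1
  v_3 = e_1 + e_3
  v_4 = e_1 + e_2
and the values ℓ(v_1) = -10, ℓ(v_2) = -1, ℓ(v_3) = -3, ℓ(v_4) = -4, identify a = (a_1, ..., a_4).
a = (-1, -3, -2, -4)

Write a = (a_1, ..., a_4) in the standard basis. For each basis vector v_i, ℓ(v_i) = <v_i, a> is a linear equation in the a_j's. Collect the n equations into a matrix system V a = ℓ, where row i of V is v_i (expressed in the standard basis). Since V is invertible (lower-triangular with 1s on the diagonal, up to permutation), solve by back-substitution:
  V =
[[1, 1, 1, 1],
 [1, 0, 0, 0],
 [1, 0, 1, 0],
 [1, 1, 0, 0]]
  V a = (-10, -1, -3, -4)
Solving gives a = (-1, -3, -2, -4).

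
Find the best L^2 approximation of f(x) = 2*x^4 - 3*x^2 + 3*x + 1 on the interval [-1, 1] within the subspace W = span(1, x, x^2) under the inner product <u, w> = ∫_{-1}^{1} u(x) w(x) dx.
g(x) = -9*x^2/7 + 3*x + 29/35

The best approximation g ∈ W is the orthogonal projection of f onto W. Writing g = a_0 + a_1 x + a_2 x^2, the coefficients solve the normal equations G · a = b where
  G_{ij} = <φ_i, φ_j> and b_i = <f, φ_i>, with φ_0 = 1, φ_1 = x, φ_2 = x^2.
G =
  [2, 0, 2/3]
  [0, 2/3, 0]
  [2/3, 0, 2/5],
b = (4/5, 2, 4/105).
Solving gives a_0 = 29/35, a_1 = 3, a_2 = -9/7, so
  g(x) = -9*x^2/7 + 3*x + 29/35.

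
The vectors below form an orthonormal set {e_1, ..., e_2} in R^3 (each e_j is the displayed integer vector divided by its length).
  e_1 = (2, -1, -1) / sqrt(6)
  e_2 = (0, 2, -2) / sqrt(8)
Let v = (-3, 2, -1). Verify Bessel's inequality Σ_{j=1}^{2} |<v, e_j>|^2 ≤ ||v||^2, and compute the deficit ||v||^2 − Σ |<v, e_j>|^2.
Σ |<v, e_j>|^2 = 38/3; ||v||^2 = 14; deficit = 4/3

Write each e_j = u_j / sqrt(<u_j, u_j>) where u_j is the displayed integer vector. Then <v, e_j> = <v, u_j> / sqrt(<u_j, u_j>), so |<v, e_j>|^2 = <v, u_j>^2 / <u_j, u_j>.
Coefficients: <v, e_1> = -7/sqrt(6), <v, e_2> = 6/sqrt(8).
Square and sum: Σ |<v, e_j>|^2 = 38/3.
Compute ||v||^2 = v·v = 14.
Deficit = 14 − 38/3 = 4/3 ≥ 0, confirming Bessel's inequality. (The deficit equals ||v − Σ <v,e_j> e_j||^2, the squared distance from v to span{e_j}.)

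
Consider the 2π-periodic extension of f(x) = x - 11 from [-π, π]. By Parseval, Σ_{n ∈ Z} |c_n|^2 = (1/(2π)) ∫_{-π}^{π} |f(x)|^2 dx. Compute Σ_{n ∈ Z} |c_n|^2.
Σ |c_n|^2 = π^2/3 + 121

Expand and integrate term by term over [-π, π]:
  ∫ (x)^2 dx = 1·(2π^3/3); ∫ 2·1·(-11)·x dx = 0 (odd integrand); ∫ (-11)^2 dx = 121·2π.
So (1/(2π)) ∫_{-π}^{π} (x - 11)^2 dx = 1π^2/3 + 121 = π^2/3 + 121.
Parseval ⇒ Σ |c_n|^2 = π^2/3 + 121.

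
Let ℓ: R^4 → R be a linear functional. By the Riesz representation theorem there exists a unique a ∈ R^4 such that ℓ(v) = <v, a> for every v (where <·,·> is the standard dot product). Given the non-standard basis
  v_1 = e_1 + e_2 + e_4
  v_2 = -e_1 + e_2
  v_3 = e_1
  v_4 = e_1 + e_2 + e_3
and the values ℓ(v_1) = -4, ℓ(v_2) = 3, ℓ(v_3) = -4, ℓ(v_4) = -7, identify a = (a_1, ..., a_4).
a = (-4, -1, -2, 1)

Write a = (a_1, ..., a_4) in the standard basis. For each basis vector v_i, ℓ(v_i) = <v_i, a> is a linear equation in the a_j's. Collect the n equations into a matrix system V a = ℓ, where row i of V is v_i (expressed in the standard basis). Since V is invertible (lower-triangular with 1s on the diagonal, up to permutation), solve by back-substitution:
  V =
[[1, 1, 0, 1],
 [-1, 1, 0, 0],
 [1, 0, 0, 0],
 [1, 1, 1, 0]]
  V a = (-4, 3, -4, -7)
Solving gives a = (-4, -1, -2, 1).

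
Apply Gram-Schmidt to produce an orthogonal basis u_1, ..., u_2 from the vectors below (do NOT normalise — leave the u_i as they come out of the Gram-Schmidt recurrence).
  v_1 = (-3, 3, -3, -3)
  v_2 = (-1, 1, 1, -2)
Orthogonal basis:
  u_1 = (-3, 3, -3, -3)
  u_2 = (-1/4, 1/4, 7/4, -5/4)

Apply the Gram-Schmidt recurrence
  u_1 = v_1
  u_i = v_i − Σ_{j<i} ((v_i · u_j) / (u_j · u_j)) · u_j.

Step by step this gives:
  u_1 = (-3, 3, -3, -3)
  u_2 = (-1/4, 1/4, 7/4, -5/4)

Orthogonality check:
  u_2 · u_1 = 0 (should be 0)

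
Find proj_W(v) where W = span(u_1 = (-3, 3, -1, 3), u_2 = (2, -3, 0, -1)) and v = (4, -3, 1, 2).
proj_W(v) = (63/34, -129/34, -23/34, 3/34)

Set up U = [u_1 | ... | u_2] ∈ R^(4×2). The projector onto W = col(U) is P = U (U^T U)^(-1) U^T.
Compute U^T U =
  [28, -18]
  [-18, 14],
and U^T v = (-16, 15).
Solve U^T U · c = U^T v for the coefficients: c = (23/34, 33/17). The projection is proj_W(v) = U c.
Check: (v - proj_W(v)) · u_1 = 0  (should be 0).
Check: (v - proj_W(v)) · u_2 = 0  (should be 0).
Result: proj_W(v) = (63/34, -129/34, -23/34, 3/34).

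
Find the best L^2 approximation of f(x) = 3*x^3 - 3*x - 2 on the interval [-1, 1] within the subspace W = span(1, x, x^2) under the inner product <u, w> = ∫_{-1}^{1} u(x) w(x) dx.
g(x) = -6*x/5 - 2

The best approximation g ∈ W is the orthogonal projection of f onto W. Writing g = a_0 + a_1 x + a_2 x^2, the coefficients solve the normal equations G · a = b where
  G_{ij} = <φ_i, φ_j> and b_i = <f, φ_i>, with φ_0 = 1, φ_1 = x, φ_2 = x^2.
G =
  [2, 0, 2/3]
  [0, 2/3, 0]
  [2/3, 0, 2/5],
b = (-4, -4/5, -4/3).
Solving gives a_0 = -2, a_1 = -6/5, a_2 = 0, so
  g(x) = -6*x/5 - 2.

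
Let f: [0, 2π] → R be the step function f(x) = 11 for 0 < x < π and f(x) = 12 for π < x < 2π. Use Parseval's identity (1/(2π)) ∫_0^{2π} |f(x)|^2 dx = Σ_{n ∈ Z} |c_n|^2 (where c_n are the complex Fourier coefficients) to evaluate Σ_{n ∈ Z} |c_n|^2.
Σ |c_n|^2 = 265/2

Parseval equates the L^2 energy of f (normalised by 1/(2π)) with the ℓ^2 sum of its Fourier coefficients: (1/(2π)) ∫_0^{2π} |f|^2 = Σ |c_n|^2.
Compute the left side: (1/(2π)) [∫_0^π 11^2 dx + ∫_π^{2π} 12^2 dx] = (1/(2π)) · (121π + 144π) = (121 + 144)/2 = 265/2.
So Σ_{n ∈ Z} |c_n|^2 = 265/2.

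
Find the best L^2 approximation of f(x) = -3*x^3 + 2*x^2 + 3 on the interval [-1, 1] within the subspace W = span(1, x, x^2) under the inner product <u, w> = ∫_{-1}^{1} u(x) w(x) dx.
g(x) = 2*x^2 - 9*x/5 + 3

The best approximation g ∈ W is the orthogonal projection of f onto W. Writing g = a_0 + a_1 x + a_2 x^2, the coefficients solve the normal equations G · a = b where
  G_{ij} = <φ_i, φ_j> and b_i = <f, φ_i>, with φ_0 = 1, φ_1 = x, φ_2 = x^2.
G =
  [2, 0, 2/3]
  [0, 2/3, 0]
  [2/3, 0, 2/5],
b = (22/3, -6/5, 14/5).
Solving gives a_0 = 3, a_1 = -9/5, a_2 = 2, so
  g(x) = 2*x^2 - 9*x/5 + 3.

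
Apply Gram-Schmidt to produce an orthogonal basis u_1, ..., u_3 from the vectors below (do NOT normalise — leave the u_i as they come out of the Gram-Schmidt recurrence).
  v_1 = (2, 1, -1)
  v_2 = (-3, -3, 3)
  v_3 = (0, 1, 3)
Orthogonal basis:
  u_1 = (2, 1, -1)
  u_2 = (1, -1, 1)
  u_3 = (0, 2, 2)

Apply the Gram-Schmidt recurrence
  u_1 = v_1
  u_i = v_i − Σ_{j<i} ((v_i · u_j) / (u_j · u_j)) · u_j.

Step by step this gives:
  u_1 = (2, 1, -1)
  u_2 = (1, -1, 1)
  u_3 = (0, 2, 2)

Orthogonality check:
  u_2 · u_1 = 0 (should be 0)
  u_3 · u_1 = 0 (should be 0)
  u_3 · u_2 = 0 (should be 0)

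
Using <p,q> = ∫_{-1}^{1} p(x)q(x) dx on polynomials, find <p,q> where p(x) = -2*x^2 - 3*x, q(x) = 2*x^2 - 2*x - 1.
<p,q> = 56/15

Expand the product: p(x)·q(x) = -4*x^4 - 2*x^3 + 8*x^2 + 3*x.
∫_{-1}^{1} of each monomial x^k gives [2/(k+1) if k even, 0 if k odd]. Integrating term-by-term (or equivalently evaluating the antiderivative F(x) = -4*x^5/5 - x^4/2 + 8*x^3/3 + 3*x^2/2 at the endpoints):
  F(1) − F(−1) = 43/15 − (-13/15) = 56/15.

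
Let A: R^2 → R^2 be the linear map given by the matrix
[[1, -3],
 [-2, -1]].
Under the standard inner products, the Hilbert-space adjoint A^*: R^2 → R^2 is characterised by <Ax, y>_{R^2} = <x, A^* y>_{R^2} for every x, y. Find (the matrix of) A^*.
A^* = A^T =
[[1, -2],
 [-3, -1]]

For real matrices with standard dot products, the defining identity <Ax, y> = <x, A^* y> gives (Ax)^T y = x^T (A^*) y, i.e. x^T A^T y = x^T (A^*) y. Since this holds for all x, y, we must have A^* = A^T. Therefore
A^* =
[[1, -2],
 [-3, -1]].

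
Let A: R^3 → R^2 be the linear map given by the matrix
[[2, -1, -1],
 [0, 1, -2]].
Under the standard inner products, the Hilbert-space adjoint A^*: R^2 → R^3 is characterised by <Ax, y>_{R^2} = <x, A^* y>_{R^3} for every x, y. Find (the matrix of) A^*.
A^* = A^T =
[[2, 0],
 [-1, 1],
 [-1, -2]]

For real matrices with standard dot products, the defining identity <Ax, y> = <x, A^* y> gives (Ax)^T y = x^T (A^*) y, i.e. x^T A^T y = x^T (A^*) y. Since this holds for all x, y, we must have A^* = A^T. Therefore
A^* =
[[2, 0],
 [-1, 1],
 [-1, -2]].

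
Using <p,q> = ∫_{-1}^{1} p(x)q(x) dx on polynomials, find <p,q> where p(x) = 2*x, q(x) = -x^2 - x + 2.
<p,q> = -4/3

Expand the product: p(x)·q(x) = -2*x^3 - 2*x^2 + 4*x.
∫_{-1}^{1} of each monomial x^k gives [2/(k+1) if k even, 0 if k odd]. Integrating term-by-term (or equivalently evaluating the antiderivative F(x) = -x^4/2 - 2*x^3/3 + 2*x^2 at the endpoints):
  F(1) − F(−1) = 5/6 − (13/6) = -4/3.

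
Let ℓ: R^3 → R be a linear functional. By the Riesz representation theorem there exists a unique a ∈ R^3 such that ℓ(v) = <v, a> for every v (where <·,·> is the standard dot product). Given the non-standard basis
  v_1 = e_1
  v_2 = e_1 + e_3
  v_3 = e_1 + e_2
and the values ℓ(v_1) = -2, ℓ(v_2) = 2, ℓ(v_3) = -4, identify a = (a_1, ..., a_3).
a = (-2, -2, 4)

Write a = (a_1, ..., a_3) in the standard basis. For each basis vector v_i, ℓ(v_i) = <v_i, a> is a linear equation in the a_j's. Collect the n equations into a matrix system V a = ℓ, where row i of V is v_i (expressed in the standard basis). Since V is invertible (lower-triangular with 1s on the diagonal, up to permutation), solve by back-substitution:
  V =
[[1, 0, 0],
 [1, 0, 1],
 [1, 1, 0]]
  V a = (-2, 2, -4)
Solving gives a = (-2, -2, 4).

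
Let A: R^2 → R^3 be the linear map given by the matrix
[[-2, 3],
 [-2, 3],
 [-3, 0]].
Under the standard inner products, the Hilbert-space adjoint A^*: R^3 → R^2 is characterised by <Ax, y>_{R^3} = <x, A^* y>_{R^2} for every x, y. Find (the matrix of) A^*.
A^* = A^T =
[[-2, -2, -3],
 [3, 3, 0]]

For real matrices with standard dot products, the defining identity <Ax, y> = <x, A^* y> gives (Ax)^T y = x^T (A^*) y, i.e. x^T A^T y = x^T (A^*) y. Since this holds for all x, y, we must have A^* = A^T. Therefore
A^* =
[[-2, -2, -3],
 [3, 3, 0]].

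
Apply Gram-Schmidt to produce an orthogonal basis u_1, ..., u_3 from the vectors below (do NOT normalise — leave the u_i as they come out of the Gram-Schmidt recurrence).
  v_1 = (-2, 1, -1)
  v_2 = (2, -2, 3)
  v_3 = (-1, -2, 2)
Orthogonal basis:
  u_1 = (-2, 1, -1)
  u_2 = (-1, -1/2, 3/2)
  u_3 = (-5/21, -20/21, -10/21)

Apply the Gram-Schmidt recurrence
  u_1 = v_1
  u_i = v_i − Σ_{j<i} ((v_i · u_j) / (u_j · u_j)) · u_j.

Step by step this gives:
  u_1 = (-2, 1, -1)
  u_2 = (-1, -1/2, 3/2)
  u_3 = (-5/21, -20/21, -10/21)

Orthogonality check:
  u_2 · u_1 = 0 (should be 0)
  u_3 · u_1 = 0 (should be 0)
  u_3 · u_2 = 0 (should be 0)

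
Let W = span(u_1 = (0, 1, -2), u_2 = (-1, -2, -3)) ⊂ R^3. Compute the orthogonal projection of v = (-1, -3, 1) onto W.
proj_W(v) = (-20/27, -83/27, 26/27)

Set up U = [u_1 | ... | u_2] ∈ R^(3×2). The projector onto W = col(U) is P = U (U^T U)^(-1) U^T.
Compute U^T U =
  [5, 4]
  [4, 14],
and U^T v = (-5, 4).
Solve U^T U · c = U^T v for the coefficients: c = (-43/27, 20/27). The projection is proj_W(v) = U c.
Check: (v - proj_W(v)) · u_1 = 0  (should be 0).
Check: (v - proj_W(v)) · u_2 = 0  (should be 0).
Result: proj_W(v) = (-20/27, -83/27, 26/27).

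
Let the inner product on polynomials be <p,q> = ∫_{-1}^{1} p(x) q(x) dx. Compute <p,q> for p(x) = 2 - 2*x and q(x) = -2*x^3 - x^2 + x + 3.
<p,q> = 164/15

Expand the product: p(x)·q(x) = 4*x^4 - 2*x^3 - 4*x^2 - 4*x + 6.
∫_{-1}^{1} of each monomial x^k gives [2/(k+1) if k even, 0 if k odd]. Integrating term-by-term (or equivalently evaluating the antiderivative F(x) = 4*x^5/5 - x^4/2 - 4*x^3/3 - 2*x^2 + 6*x at the endpoints):
  F(1) − F(−1) = 89/30 − (-239/30) = 164/15.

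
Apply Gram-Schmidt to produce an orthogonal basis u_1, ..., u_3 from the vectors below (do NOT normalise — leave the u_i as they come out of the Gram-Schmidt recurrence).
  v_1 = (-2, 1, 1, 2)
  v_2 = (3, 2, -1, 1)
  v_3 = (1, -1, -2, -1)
Orthogonal basis:
  u_1 = (-2, 1, 1, 2)
  u_2 = (12/5, 23/10, -7/10, 8/5)
  u_3 = (-18/47, -40/141, -184/141, 58/141)

Apply the Gram-Schmidt recurrence
  u_1 = v_1
  u_i = v_i − Σ_{j<i} ((v_i · u_j) / (u_j · u_j)) · u_j.

Step by step this gives:
  u_1 = (-2, 1, 1, 2)
  u_2 = (12/5, 23/10, -7/10, 8/5)
  u_3 = (-18/47, -40/141, -184/141, 58/141)

Orthogonality check:
  u_2 · u_1 = 0 (should be 0)
  u_3 · u_1 = 0 (should be 0)
  u_3 · u_2 = 0 (should be 0)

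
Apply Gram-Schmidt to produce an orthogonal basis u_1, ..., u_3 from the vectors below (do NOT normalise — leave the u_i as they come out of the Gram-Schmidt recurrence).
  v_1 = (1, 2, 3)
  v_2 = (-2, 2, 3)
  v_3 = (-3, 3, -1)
Orthogonal basis:
  u_1 = (1, 2, 3)
  u_2 = (-39/14, 3/7, 9/14)
  u_3 = (0, 33/13, -22/13)

Apply the Gram-Schmidt recurrence
  u_1 = v_1
  u_i = v_i − Σ_{j<i} ((v_i · u_j) / (u_j · u_j)) · u_j.

Step by step this gives:
  u_1 = (1, 2, 3)
  u_2 = (-39/14, 3/7, 9/14)
  u_3 = (0, 33/13, -22/13)

Orthogonality check:
  u_2 · u_1 = 0 (should be 0)
  u_3 · u_1 = 0 (should be 0)
  u_3 · u_2 = 0 (should be 0)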